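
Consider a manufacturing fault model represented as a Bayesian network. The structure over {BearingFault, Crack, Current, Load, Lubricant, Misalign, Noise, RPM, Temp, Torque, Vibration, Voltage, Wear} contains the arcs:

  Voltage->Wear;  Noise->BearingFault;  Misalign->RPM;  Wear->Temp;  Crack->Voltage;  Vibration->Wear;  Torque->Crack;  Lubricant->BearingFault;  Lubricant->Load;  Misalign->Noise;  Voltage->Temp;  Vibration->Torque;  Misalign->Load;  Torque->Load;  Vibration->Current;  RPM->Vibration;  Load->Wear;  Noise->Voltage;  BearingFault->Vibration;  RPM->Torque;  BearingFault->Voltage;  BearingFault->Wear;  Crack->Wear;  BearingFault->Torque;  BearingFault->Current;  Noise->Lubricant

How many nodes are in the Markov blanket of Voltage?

7

The Markov blanket of a node is its parents, its children, and the other parents of its children.
Voltage has parents BearingFault, Crack, Noise.
Voltage's children: Temp, Wear.
Parents of each child, excluding Voltage:
  Wear: BearingFault, Crack, Load, Vibration
  Temp: Wear
MB(Voltage) = {BearingFault, Crack, Load, Noise, Temp, Vibration, Wear}, which has 7 nodes.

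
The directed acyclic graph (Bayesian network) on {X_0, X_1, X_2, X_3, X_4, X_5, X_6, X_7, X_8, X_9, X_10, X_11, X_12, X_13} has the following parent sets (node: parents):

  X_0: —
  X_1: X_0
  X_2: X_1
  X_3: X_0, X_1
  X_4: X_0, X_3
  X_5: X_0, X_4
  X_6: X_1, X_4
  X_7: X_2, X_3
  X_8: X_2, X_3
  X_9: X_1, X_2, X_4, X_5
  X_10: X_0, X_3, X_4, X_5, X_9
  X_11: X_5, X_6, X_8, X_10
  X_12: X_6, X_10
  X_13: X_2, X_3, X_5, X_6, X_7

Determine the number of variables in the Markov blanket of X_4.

X_4 has children X_5, X_6, X_9, X_10.
Parents of X_4: X_0, X_3.
Other parents of X_4's children:
  parents(X_5) \ {X_4} = {X_0}.
  X_6 also has parent X_1.
  X_9's other parents are X_1, X_2, X_5.
  X_10's other parents are X_0, X_3, X_5, X_9.
MB(X_4) = {X_0, X_1, X_2, X_3, X_5, X_6, X_9, X_10}, which has 8 nodes.

8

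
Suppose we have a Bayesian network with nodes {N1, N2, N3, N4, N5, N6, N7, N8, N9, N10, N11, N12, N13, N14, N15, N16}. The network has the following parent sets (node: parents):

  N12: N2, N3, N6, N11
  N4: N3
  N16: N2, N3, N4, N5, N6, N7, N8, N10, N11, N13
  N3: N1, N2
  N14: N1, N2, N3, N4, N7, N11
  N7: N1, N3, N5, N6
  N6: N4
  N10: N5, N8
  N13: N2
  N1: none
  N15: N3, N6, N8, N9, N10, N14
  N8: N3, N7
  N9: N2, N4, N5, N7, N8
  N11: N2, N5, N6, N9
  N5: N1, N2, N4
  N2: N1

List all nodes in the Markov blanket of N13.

The Markov blanket of a node is its parents, its children, and the other parents of its children.
Parents of N13: N2.
N13 has child N16.
For each child, the remaining parents (spouses of N13):
  parents(N16) \ {N13} = {N2, N3, N4, N5, N6, N7, N8, N10, N11}.
So the Markov blanket of N13 is {N2, N3, N4, N5, N6, N7, N8, N10, N11, N16}.

{N2, N3, N4, N5, N6, N7, N8, N10, N11, N16}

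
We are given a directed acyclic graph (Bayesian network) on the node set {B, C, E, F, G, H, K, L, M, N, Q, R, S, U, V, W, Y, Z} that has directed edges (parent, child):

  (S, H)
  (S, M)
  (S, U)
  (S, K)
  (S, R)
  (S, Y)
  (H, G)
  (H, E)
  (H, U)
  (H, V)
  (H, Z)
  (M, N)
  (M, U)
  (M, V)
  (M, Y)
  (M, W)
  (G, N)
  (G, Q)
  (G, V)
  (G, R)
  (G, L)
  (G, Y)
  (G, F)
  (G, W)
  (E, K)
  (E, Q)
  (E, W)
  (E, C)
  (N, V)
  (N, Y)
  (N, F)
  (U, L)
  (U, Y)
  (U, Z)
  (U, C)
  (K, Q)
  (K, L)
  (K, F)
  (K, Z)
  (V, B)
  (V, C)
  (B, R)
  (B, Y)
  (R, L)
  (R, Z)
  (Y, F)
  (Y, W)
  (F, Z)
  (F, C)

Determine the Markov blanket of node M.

{B, E, G, H, N, S, U, V, W, Y}

Parents of M: S.
Ch(M) = {N, U, V, W, Y}.
Other parents of M's children:
  parents(N) \ {M} = {G}.
  U's other parents are H, S.
  V's other parents are G, H, N.
  parents(Y) \ {M} = {B, G, N, S, U}.
  parents(W) \ {M} = {E, G, Y}.
Union: {S} ∪ {N, U, V, W, Y} ∪ {B, E, G, H, N, S, U, Y} = {B, E, G, H, N, S, U, V, W, Y}.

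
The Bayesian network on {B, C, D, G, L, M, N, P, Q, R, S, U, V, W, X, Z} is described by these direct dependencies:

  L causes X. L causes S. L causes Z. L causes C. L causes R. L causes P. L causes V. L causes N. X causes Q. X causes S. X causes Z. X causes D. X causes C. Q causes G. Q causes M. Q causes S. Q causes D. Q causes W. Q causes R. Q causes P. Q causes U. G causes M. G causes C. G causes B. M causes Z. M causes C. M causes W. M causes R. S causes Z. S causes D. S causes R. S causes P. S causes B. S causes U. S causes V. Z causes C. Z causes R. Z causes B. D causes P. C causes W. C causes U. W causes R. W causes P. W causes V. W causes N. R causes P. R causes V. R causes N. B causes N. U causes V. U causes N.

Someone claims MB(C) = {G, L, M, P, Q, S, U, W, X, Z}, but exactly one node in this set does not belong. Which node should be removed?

Pa(C) = {G, L, M, X, Z}.
Ch(C) = {U, W}.
Co-parents of C (other parents of its children):
  W: M, Q
  U: Q, S
MB(C) = {G, L, M, Q, S, U, W, X, Z}.
P is neither a parent, child, nor co-parent of C, so it does not belong.

P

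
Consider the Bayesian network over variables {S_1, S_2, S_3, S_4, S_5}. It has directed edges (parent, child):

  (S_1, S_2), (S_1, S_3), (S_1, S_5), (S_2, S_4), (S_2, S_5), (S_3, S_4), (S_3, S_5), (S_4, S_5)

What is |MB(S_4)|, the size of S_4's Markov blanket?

4

A node's Markov blanket = Pa ∪ Ch ∪ (parents of Ch other than the node itself).
S_4 has parents S_2, S_3.
S_4 has child S_5.
Parents of each child, excluding S_4:
  parents(S_5) \ {S_4} = {S_1, S_2, S_3}.
MB(S_4) = {S_1, S_2, S_3, S_5}, which has 4 nodes.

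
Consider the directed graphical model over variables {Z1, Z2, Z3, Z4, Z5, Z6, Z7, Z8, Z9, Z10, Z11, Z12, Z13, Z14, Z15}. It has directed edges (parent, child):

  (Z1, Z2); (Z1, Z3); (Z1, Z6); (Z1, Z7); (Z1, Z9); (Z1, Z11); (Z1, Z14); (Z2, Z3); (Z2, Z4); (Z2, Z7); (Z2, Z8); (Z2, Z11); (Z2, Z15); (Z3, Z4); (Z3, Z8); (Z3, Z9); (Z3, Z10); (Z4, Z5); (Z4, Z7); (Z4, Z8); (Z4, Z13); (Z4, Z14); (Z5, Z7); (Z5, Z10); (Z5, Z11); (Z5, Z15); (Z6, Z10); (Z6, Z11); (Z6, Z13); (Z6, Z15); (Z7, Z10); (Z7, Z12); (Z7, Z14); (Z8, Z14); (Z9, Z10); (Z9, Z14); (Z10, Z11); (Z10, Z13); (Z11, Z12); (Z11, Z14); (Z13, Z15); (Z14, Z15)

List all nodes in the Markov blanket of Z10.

The Markov blanket of a node is its parents, its children, and the other parents of its children.
Z10 has children Z11, Z13.
Z10 has parents Z3, Z5, Z6, Z7, Z9.
Parents of each child, excluding Z10:
  Z11: Z1, Z2, Z5, Z6
  Z13: Z4, Z6
Taking the union gives {Z1, Z2, Z3, Z4, Z5, Z6, Z7, Z9, Z11, Z13}.

{Z1, Z2, Z3, Z4, Z5, Z6, Z7, Z9, Z11, Z13}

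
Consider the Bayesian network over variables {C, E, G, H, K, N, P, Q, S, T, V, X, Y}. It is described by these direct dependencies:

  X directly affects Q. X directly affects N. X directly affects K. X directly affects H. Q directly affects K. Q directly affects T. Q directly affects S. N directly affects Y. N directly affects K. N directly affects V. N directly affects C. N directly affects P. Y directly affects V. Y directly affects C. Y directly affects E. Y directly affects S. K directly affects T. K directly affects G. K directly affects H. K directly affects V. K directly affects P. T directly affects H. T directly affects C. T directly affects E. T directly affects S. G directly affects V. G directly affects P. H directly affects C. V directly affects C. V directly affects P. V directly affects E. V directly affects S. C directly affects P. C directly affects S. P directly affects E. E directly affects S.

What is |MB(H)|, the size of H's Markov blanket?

7

A node's Markov blanket = Pa ∪ Ch ∪ (parents of Ch other than the node itself).
H's children: C.
H has parents K, T, X.
Parents of each child, excluding H:
  C: N, T, V, Y
MB(H) = {C, K, N, T, V, X, Y}, which has 7 nodes.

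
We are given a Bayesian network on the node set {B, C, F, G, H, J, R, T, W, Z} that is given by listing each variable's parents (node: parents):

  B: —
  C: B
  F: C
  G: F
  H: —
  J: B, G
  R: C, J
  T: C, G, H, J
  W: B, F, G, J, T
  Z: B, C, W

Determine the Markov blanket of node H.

Children of H: T.
Parents of H: none.
For each child, the remaining parents (spouses of H):
  T: C, G, J
Taking the union gives {C, G, J, T}.

{C, G, J, T}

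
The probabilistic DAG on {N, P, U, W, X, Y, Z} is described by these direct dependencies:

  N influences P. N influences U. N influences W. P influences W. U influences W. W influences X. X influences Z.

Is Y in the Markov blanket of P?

A node's Markov blanket = Pa ∪ Ch ∪ (parents of Ch other than the node itself).
Parents of P: N.
P's children: W.
Co-parents of P (other parents of its children):
  W's other parents are N, U.
MB(P) = {N, U, W}; Y is not in this set.

No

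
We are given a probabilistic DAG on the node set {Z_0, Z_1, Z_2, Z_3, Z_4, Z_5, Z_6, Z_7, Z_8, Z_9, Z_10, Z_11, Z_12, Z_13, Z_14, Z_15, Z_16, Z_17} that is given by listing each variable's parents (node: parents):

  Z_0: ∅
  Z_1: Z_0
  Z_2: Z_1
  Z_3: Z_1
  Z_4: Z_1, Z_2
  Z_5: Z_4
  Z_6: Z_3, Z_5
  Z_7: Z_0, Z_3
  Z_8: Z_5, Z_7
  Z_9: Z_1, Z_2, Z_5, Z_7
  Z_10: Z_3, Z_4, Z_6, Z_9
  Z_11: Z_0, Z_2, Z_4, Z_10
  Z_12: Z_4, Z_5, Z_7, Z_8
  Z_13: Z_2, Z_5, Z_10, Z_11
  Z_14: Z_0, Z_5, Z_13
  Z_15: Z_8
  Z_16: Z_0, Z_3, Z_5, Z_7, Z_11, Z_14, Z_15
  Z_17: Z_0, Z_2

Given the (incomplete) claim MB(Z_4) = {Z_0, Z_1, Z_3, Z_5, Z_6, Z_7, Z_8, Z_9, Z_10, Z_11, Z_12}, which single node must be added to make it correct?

Ch(Z_4) = {Z_5, Z_10, Z_11, Z_12}.
Pa(Z_4) = {Z_1, Z_2}.
Parents of each child, excluding Z_4:
  Z_5 has no other parent.
  parents(Z_10) \ {Z_4} = {Z_3, Z_6, Z_9}.
  Z_11 also has parents Z_0, Z_2, Z_10.
  parents(Z_12) \ {Z_4} = {Z_5, Z_7, Z_8}.
MB(Z_4) = {Z_0, Z_1, Z_2, Z_3, Z_5, Z_6, Z_7, Z_8, Z_9, Z_10, Z_11, Z_12}.
Comparing with the claimed set, Z_2 is missing.

Z_2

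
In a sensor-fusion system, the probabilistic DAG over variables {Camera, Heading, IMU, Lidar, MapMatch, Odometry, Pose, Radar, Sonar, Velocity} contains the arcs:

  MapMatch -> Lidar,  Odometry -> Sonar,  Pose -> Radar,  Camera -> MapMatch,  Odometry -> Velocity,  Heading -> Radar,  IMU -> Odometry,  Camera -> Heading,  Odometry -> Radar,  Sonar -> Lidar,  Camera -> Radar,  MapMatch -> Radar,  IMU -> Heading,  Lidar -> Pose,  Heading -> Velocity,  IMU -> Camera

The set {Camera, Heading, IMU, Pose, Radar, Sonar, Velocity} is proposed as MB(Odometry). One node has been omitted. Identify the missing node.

MapMatch

Parents of Odometry: IMU.
Odometry's children: Radar, Sonar, Velocity.
Co-parents of Odometry (other parents of its children):
  Velocity: Heading
  Sonar: —
  Radar: Camera, Heading, MapMatch, Pose
MB(Odometry) = {Camera, Heading, IMU, MapMatch, Pose, Radar, Sonar, Velocity}.
Comparing with the claimed set, MapMatch is missing.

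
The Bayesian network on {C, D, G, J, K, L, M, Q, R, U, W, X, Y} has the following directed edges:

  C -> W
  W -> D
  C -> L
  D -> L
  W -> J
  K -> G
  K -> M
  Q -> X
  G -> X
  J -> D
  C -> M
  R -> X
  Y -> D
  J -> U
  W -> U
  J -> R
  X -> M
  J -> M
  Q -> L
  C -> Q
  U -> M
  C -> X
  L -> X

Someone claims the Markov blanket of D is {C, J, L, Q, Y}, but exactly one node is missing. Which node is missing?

W

Parents of D: J, W, Y.
D has child L.
For each child, the remaining parents (spouses of D):
  parents(L) \ {D} = {C, Q}.
MB(D) = {C, J, L, Q, W, Y}.
Comparing with the claimed set, W is missing.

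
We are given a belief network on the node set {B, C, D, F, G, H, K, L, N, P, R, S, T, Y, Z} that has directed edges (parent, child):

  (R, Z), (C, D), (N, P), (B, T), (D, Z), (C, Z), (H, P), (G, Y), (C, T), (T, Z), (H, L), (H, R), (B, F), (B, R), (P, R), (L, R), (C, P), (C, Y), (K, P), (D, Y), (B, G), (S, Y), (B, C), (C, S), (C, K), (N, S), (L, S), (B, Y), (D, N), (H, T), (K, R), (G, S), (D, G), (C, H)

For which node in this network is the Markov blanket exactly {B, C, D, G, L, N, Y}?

The target node must have every member of {B, C, D, G, L, N, Y} as a parent, child, or co-parent, and no others.
Parents of S: C, G, L, N; children: Y; co-parents: B, C, D, G.
These exactly cover the given set, so the node is S.

S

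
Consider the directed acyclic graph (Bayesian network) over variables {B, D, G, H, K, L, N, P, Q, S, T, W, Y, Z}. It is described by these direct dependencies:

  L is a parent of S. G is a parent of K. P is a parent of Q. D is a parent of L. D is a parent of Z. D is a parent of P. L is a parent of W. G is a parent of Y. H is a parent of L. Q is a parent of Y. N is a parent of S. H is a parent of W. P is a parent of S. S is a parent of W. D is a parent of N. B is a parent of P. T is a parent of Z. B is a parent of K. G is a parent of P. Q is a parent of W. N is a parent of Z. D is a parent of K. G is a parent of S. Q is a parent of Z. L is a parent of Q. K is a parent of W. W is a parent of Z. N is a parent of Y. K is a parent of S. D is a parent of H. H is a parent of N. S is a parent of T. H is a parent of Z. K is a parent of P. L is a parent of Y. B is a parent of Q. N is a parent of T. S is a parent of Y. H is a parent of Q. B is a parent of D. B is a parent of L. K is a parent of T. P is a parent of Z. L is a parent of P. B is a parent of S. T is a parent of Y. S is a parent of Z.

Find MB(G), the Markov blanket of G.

{B, D, K, L, N, P, Q, S, T, Y}

By definition, MB(G) is built from G's parents, G's children, and the co-parents of G.
Children of G: K, P, S, Y.
Pa(G) = {}.
Other parents of G's children:
  parents(K) \ {G} = {B, D}.
  P's other parents are B, D, K, L.
  S also has parents B, K, L, N, P.
  parents(Y) \ {G} = {L, N, Q, S, T}.
Union: {} ∪ {K, P, S, Y} ∪ {B, D, K, L, N, P, Q, S, T} = {B, D, K, L, N, P, Q, S, T, Y}.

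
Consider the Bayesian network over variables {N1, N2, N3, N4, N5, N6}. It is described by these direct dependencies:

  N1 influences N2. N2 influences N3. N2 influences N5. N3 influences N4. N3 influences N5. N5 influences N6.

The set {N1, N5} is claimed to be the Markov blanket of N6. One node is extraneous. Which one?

N6's parents: N5.
Ch(N6) = {}.
N6 has no children, so there are no co-parents.
MB(N6) = {N5}.
N1 is neither a parent, child, nor co-parent of N6, so it does not belong.

N1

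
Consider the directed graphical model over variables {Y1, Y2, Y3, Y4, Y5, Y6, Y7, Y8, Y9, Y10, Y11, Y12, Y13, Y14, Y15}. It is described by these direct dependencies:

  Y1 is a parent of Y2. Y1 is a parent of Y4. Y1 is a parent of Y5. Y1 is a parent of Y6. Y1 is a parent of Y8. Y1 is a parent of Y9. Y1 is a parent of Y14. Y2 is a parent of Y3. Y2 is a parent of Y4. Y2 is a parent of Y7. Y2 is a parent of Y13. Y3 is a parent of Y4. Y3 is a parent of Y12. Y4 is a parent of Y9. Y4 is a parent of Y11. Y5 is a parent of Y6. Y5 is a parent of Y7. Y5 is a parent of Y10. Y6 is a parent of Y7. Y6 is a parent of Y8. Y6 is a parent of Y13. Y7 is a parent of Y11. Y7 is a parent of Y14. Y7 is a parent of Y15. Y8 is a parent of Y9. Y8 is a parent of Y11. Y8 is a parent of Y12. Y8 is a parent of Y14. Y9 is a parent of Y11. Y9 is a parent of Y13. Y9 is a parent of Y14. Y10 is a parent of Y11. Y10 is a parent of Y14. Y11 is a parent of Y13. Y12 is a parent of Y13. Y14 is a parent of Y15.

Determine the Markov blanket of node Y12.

{Y2, Y3, Y6, Y8, Y9, Y11, Y13}

Recall MB(v) = parents ∪ children ∪ spouses, where spouses are the other parents of v's children.
Y12's parents: Y3, Y8.
Children of Y12: Y13.
Other parents of Y12's children:
  parents(Y13) \ {Y12} = {Y2, Y6, Y9, Y11}.
Taking the union gives {Y2, Y3, Y6, Y8, Y9, Y11, Y13}.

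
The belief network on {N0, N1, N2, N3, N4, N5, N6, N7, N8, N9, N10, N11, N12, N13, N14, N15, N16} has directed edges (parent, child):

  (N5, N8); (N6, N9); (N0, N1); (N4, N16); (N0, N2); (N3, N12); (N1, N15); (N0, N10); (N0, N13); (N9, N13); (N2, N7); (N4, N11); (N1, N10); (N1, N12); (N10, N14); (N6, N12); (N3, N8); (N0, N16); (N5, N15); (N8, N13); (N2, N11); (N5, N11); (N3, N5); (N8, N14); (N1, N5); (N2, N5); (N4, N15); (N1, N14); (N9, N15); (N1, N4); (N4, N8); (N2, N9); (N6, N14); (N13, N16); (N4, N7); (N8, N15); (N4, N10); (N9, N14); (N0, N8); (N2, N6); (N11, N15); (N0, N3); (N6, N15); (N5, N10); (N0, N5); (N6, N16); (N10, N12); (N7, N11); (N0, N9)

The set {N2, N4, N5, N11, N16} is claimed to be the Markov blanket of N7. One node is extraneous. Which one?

The Markov blanket of a node is its parents, its children, and the other parents of its children.
Ch(N7) = {N11}.
N7's parents: N2, N4.
Parents of each child, excluding N7:
  N11: N2, N4, N5
MB(N7) = {N2, N4, N5, N11}.
N16 is neither a parent, child, nor co-parent of N7, so it does not belong.

N16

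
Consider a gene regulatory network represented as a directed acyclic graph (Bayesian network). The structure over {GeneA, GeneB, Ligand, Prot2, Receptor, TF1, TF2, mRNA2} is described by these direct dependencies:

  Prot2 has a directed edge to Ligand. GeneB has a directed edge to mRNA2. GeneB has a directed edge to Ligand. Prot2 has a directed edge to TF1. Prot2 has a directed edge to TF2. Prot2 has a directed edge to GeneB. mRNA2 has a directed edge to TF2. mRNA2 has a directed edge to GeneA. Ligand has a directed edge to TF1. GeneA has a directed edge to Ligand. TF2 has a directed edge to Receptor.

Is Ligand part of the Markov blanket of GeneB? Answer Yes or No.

Yes

Ligand is a child of GeneB.
So Ligand ∈ MB(GeneB).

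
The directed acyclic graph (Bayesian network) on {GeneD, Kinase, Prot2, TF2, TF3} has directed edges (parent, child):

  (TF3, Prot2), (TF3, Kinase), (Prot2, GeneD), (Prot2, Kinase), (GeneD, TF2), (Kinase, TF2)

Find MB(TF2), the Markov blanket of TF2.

A node's Markov blanket = Pa ∪ Ch ∪ (parents of Ch other than the node itself).
TF2's parents: GeneD, Kinase.
TF2 has no children.
With no children, TF2 has no spouses; the co-parent set is empty.
MB(TF2) = {GeneD, Kinase}.

{GeneD, Kinase}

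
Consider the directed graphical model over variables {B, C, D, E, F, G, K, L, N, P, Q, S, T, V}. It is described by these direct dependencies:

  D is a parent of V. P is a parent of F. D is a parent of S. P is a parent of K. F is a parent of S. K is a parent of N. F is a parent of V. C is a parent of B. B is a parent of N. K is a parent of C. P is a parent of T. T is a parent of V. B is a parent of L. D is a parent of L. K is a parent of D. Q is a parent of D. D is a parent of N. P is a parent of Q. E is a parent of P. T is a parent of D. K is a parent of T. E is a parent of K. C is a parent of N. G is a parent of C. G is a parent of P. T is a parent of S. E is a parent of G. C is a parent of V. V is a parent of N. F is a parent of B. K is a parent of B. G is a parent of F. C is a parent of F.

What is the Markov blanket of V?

The Markov blanket of a node is its parents, its children, and the other parents of its children.
V has parents C, D, F, T.
V's children: N.
Co-parents of V (other parents of its children):
  N: B, C, D, K
Taking the union gives {B, C, D, F, K, N, T}.

{B, C, D, F, K, N, T}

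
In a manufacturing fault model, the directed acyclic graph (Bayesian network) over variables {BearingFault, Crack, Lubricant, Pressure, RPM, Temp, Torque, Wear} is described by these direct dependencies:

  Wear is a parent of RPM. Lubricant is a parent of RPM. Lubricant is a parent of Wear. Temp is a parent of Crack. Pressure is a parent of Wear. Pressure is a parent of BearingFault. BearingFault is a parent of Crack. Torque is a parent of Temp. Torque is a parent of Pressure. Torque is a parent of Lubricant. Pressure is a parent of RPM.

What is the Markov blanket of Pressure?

{BearingFault, Lubricant, RPM, Torque, Wear}

A node's Markov blanket = Pa ∪ Ch ∪ (parents of Ch other than the node itself).
Pressure has children BearingFault, RPM, Wear.
Pressure has parent Torque.
For each child, the remaining parents (spouses of Pressure):
  BearingFault: —
  Wear: Lubricant
  RPM: Lubricant, Wear
Taking the union gives {BearingFault, Lubricant, RPM, Torque, Wear}.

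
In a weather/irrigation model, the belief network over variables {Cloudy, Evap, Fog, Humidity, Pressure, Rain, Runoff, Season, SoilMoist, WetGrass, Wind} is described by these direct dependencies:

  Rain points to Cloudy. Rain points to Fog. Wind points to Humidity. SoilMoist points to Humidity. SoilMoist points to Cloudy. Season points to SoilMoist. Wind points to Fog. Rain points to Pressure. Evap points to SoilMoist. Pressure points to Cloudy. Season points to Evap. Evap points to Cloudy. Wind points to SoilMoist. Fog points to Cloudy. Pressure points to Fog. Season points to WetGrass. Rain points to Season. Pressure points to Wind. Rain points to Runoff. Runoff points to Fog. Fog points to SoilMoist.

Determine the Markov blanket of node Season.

{Evap, Fog, Rain, SoilMoist, WetGrass, Wind}

Ch(Season) = {Evap, SoilMoist, WetGrass}.
Parents of Season: Rain.
Co-parents of Season (other parents of its children):
  WetGrass: no additional parents.
  Evap: no additional parents.
  SoilMoist's other parents are Evap, Fog, Wind.
So the Markov blanket of Season is {Evap, Fog, Rain, SoilMoist, WetGrass, Wind}.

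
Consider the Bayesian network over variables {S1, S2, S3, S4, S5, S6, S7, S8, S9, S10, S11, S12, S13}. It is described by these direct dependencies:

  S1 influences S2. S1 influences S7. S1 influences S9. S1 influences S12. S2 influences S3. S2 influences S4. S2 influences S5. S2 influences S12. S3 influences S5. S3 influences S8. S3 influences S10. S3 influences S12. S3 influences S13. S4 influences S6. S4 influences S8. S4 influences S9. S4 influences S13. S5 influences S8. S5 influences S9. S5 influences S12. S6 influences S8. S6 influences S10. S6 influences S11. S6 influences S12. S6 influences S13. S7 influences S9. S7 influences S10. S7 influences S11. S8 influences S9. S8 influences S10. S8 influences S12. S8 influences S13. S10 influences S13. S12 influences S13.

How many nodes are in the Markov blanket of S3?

10

Recall MB(v) = parents ∪ children ∪ spouses, where spouses are the other parents of v's children.
Children of S3: S5, S8, S10, S12, S13.
S3 has parent S2.
Parents of each child, excluding S3:
  S5: S2
  S8: S4, S5, S6
  S10: S6, S7, S8
  S12: S1, S2, S5, S6, S8
  S13: S4, S6, S8, S10, S12
MB(S3) = {S1, S2, S4, S5, S6, S7, S8, S10, S12, S13}, which has 10 nodes.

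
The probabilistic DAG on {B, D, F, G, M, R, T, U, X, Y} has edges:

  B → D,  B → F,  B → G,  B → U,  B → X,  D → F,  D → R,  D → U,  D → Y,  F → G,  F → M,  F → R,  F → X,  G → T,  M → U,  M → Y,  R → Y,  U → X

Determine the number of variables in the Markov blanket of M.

M has parent F.
M's children: U, Y.
Other parents of M's children:
  parents(U) \ {M} = {B, D}.
  Y's other parents are D, R.
MB(M) = {B, D, F, R, U, Y}, which has 6 nodes.

6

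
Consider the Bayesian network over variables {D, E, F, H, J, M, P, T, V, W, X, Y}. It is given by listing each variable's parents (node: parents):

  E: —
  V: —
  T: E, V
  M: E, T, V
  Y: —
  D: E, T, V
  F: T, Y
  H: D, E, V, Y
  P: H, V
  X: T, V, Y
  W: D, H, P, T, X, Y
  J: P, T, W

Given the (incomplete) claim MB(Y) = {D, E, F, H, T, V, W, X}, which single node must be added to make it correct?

Y's parents: none.
Y's children: F, H, W, X.
Co-parents of Y (other parents of its children):
  parents(F) \ {Y} = {T}.
  H's other parents are D, E, V.
  X also has parents T, V.
  W's other parents are D, H, P, T, X.
MB(Y) = {D, E, F, H, P, T, V, W, X}.
Comparing with the claimed set, P is missing.

P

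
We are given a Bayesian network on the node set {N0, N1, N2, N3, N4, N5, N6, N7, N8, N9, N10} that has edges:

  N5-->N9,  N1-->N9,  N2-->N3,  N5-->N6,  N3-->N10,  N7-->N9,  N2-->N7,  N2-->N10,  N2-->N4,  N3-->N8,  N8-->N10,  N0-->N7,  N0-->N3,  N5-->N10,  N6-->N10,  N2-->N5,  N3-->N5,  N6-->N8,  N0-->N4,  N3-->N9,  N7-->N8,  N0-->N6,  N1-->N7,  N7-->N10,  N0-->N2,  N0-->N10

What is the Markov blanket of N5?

Pa(N5) = {N2, N3}.
N5's children: N6, N9, N10.
Co-parents of N5 (other parents of its children):
  N6's other parent is N0.
  N9 also has parents N1, N3, N7.
  parents(N10) \ {N5} = {N0, N2, N3, N6, N7, N8}.
Union: {N2, N3} ∪ {N6, N9, N10} ∪ {N0, N1, N2, N3, N6, N7, N8} = {N0, N1, N2, N3, N6, N7, N8, N9, N10}.

{N0, N1, N2, N3, N6, N7, N8, N9, N10}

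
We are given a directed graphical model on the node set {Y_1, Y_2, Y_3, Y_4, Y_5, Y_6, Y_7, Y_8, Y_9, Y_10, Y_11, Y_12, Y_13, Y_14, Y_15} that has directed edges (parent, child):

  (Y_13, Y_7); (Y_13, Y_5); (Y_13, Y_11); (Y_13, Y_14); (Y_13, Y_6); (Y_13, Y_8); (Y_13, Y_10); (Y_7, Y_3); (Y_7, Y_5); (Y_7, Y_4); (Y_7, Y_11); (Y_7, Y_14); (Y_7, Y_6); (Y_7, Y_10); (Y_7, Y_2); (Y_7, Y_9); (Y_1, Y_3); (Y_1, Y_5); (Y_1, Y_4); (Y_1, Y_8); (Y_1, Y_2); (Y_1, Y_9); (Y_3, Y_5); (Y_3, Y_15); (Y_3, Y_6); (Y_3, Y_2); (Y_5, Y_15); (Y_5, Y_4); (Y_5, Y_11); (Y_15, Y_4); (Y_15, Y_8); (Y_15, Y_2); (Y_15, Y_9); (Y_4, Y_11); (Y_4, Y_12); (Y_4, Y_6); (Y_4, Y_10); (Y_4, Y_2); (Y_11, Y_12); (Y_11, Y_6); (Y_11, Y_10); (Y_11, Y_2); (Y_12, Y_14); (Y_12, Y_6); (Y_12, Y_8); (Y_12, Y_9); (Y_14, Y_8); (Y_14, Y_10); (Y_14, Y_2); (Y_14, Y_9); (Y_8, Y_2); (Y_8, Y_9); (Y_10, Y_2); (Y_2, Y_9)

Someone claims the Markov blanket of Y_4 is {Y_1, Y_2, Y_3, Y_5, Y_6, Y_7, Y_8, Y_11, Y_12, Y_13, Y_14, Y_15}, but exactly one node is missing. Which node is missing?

A node's Markov blanket = Pa ∪ Ch ∪ (parents of Ch other than the node itself).
Y_4 has children Y_2, Y_6, Y_10, Y_11, Y_12.
Parents of Y_4: Y_1, Y_5, Y_7, Y_15.
For each child, the remaining parents (spouses of Y_4):
  Y_11 also has parents Y_5, Y_7, Y_13.
  Y_12 also has parent Y_11.
  Y_6's other parents are Y_3, Y_7, Y_11, Y_12, Y_13.
  parents(Y_10) \ {Y_4} = {Y_7, Y_11, Y_13, Y_14}.
  parents(Y_2) \ {Y_4} = {Y_1, Y_3, Y_7, Y_8, Y_10, Y_11, Y_14, Y_15}.
MB(Y_4) = {Y_1, Y_2, Y_3, Y_5, Y_6, Y_7, Y_8, Y_10, Y_11, Y_12, Y_13, Y_14, Y_15}.
Comparing with the claimed set, Y_10 is missing.

Y_10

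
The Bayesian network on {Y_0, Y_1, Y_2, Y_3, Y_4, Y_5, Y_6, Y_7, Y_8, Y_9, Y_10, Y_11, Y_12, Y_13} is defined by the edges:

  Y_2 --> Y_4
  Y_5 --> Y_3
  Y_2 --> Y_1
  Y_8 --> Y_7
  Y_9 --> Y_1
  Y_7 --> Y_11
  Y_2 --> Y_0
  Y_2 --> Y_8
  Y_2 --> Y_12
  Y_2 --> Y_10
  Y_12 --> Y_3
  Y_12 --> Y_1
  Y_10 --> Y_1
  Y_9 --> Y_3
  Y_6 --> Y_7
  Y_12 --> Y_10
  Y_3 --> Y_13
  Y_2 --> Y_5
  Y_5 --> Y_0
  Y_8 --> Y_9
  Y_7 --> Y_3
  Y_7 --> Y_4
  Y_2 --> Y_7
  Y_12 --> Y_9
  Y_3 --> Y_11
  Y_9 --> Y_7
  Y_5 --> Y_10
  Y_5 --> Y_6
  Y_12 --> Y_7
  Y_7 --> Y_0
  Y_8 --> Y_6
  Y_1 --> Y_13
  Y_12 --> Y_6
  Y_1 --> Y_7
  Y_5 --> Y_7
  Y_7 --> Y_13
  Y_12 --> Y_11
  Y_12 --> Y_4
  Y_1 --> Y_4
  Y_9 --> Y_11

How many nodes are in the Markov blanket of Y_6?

Y_6 has parents Y_5, Y_8, Y_12.
Ch(Y_6) = {Y_7}.
Parents of each child, excluding Y_6:
  Y_7: Y_1, Y_2, Y_5, Y_8, Y_9, Y_12
MB(Y_6) = {Y_1, Y_2, Y_5, Y_7, Y_8, Y_9, Y_12}, which has 7 nodes.

7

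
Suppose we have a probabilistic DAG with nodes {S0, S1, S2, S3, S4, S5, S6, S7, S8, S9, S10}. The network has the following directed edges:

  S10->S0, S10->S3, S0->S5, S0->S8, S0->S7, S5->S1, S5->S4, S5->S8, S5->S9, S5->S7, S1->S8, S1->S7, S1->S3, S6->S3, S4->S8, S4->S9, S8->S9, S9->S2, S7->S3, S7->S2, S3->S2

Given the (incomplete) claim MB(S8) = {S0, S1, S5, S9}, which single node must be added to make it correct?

Recall MB(v) = parents ∪ children ∪ spouses, where spouses are the other parents of v's children.
S8's children: S9.
S8's parents: S0, S1, S4, S5.
For each child, the remaining parents (spouses of S8):
  S9: S4, S5
MB(S8) = {S0, S1, S4, S5, S9}.
Comparing with the claimed set, S4 is missing.

S4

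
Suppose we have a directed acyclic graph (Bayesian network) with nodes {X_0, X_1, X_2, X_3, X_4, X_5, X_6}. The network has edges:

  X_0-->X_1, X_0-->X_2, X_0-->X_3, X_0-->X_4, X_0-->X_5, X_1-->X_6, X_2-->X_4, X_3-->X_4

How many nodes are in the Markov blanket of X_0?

5

The Markov blanket of a node is its parents, its children, and the other parents of its children.
Parents of X_0: none.
X_0's children: X_1, X_2, X_3, X_4, X_5.
Parents of each child, excluding X_0:
  X_1: —
  X_2: —
  X_3: —
  X_4: X_2, X_3
  X_5: —
MB(X_0) = {X_1, X_2, X_3, X_4, X_5}, which has 5 nodes.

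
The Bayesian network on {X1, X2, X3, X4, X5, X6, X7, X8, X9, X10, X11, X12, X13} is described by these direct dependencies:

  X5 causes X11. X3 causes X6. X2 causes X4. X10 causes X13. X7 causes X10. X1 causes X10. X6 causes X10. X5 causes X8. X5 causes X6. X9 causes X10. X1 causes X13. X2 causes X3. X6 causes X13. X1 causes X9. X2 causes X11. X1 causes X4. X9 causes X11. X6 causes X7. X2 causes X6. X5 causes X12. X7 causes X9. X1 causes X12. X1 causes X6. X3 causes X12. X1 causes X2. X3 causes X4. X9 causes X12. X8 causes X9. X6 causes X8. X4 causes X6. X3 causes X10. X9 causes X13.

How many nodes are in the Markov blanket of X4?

By definition, MB(X4) is built from X4's parents, X4's children, and the co-parents of X4.
X4 has parents X1, X2, X3.
Children of X4: X6.
Other parents of X4's children:
  X6 also has parents X1, X2, X3, X5.
MB(X4) = {X1, X2, X3, X5, X6}, which has 5 nodes.

5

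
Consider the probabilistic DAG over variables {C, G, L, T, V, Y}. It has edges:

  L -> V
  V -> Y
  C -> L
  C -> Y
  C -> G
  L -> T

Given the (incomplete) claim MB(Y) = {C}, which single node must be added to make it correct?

Y has no children.
Pa(Y) = {C, V}.
Y has no children, so there are no co-parents.
MB(Y) = {C, V}.
Comparing with the claimed set, V is missing.

V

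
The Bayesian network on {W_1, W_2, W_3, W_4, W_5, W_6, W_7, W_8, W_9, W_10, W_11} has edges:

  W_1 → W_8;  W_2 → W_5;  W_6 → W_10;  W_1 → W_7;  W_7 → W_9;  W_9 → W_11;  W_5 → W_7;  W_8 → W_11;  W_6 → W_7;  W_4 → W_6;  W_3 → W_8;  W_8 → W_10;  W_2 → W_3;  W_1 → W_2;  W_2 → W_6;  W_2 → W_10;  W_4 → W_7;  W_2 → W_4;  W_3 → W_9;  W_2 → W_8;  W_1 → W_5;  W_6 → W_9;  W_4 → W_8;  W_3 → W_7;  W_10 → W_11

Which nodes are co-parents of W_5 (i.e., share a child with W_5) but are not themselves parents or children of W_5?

Children of W_5: W_7.
  W_7: W_1, W_3, W_4, W_6
Excluding nodes already adjacent to W_5 (W_1, W_2, W_7), the co-parent-only contribution is {W_3, W_4, W_6}.

{W_3, W_4, W_6}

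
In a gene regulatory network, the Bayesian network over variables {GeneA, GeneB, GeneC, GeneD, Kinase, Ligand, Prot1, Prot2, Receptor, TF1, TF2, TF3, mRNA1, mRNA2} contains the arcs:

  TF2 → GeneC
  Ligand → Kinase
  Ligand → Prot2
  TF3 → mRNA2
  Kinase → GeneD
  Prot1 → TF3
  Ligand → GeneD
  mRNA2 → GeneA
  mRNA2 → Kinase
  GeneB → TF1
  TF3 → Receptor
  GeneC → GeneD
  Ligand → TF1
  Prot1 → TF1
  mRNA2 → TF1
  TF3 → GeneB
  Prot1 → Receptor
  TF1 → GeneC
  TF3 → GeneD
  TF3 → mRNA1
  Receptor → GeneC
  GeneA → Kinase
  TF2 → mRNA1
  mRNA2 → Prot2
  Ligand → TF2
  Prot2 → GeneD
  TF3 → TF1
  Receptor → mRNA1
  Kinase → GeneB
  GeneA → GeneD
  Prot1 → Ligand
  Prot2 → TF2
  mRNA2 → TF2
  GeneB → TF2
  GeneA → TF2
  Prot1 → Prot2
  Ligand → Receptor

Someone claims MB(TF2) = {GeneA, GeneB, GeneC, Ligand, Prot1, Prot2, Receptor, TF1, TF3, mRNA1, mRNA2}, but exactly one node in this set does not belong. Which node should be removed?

Recall MB(v) = parents ∪ children ∪ spouses, where spouses are the other parents of v's children.
Parents of TF2: GeneA, GeneB, Ligand, Prot2, mRNA2.
TF2 has children GeneC, mRNA1.
For each child, the remaining parents (spouses of TF2):
  GeneC: Receptor, TF1
  mRNA1: Receptor, TF3
MB(TF2) = {GeneA, GeneB, GeneC, Ligand, Prot2, Receptor, TF1, TF3, mRNA1, mRNA2}.
Prot1 is neither a parent, child, nor co-parent of TF2, so it does not belong.

Prot1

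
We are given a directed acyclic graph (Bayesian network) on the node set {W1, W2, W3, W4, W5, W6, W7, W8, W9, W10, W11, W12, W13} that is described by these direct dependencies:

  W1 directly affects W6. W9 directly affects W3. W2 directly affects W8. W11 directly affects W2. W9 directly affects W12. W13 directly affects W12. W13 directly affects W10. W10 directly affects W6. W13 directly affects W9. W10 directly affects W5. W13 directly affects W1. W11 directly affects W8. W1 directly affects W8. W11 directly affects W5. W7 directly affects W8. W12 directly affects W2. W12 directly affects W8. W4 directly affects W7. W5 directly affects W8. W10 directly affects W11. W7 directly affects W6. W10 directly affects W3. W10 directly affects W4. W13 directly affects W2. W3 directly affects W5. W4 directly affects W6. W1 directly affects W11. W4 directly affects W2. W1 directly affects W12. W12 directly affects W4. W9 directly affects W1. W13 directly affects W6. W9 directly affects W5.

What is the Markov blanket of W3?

The Markov blanket of a node is its parents, its children, and the other parents of its children.
Parents of W3: W9, W10.
Ch(W3) = {W5}.
Co-parents of W3 (other parents of its children):
  W5: W9, W10, W11
MB(W3) = {W5, W9, W10, W11}.

{W5, W9, W10, W11}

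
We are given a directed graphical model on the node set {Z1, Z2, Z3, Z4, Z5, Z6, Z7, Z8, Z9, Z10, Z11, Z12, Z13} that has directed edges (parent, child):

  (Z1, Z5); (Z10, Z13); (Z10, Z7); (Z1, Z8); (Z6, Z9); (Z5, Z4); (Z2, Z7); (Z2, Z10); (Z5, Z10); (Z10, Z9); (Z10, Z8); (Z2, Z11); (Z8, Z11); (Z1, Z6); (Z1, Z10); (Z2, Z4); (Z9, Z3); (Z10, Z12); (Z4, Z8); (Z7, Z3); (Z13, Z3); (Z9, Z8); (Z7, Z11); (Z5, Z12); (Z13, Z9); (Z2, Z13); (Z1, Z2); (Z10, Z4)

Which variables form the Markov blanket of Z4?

The Markov blanket of a node is its parents, its children, and the other parents of its children.
Z4's children: Z8.
Parents of Z4: Z2, Z5, Z10.
Co-parents of Z4 (other parents of its children):
  parents(Z8) \ {Z4} = {Z1, Z9, Z10}.
Taking the union gives {Z1, Z2, Z5, Z8, Z9, Z10}.

{Z1, Z2, Z5, Z8, Z9, Z10}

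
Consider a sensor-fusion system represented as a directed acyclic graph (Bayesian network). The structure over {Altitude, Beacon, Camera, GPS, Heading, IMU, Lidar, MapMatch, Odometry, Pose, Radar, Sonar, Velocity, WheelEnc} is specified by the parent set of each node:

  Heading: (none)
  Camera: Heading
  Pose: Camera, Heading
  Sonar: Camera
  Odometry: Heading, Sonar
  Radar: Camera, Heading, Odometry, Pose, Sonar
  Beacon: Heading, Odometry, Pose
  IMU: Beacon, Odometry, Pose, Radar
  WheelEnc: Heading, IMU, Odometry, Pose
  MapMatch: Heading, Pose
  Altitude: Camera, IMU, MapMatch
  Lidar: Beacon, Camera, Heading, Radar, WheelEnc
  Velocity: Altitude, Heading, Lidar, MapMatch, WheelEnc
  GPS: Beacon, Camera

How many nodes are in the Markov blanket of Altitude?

7

A node's Markov blanket = Pa ∪ Ch ∪ (parents of Ch other than the node itself).
Altitude has child Velocity.
Altitude's parents: Camera, IMU, MapMatch.
Parents of each child, excluding Altitude:
  Velocity's other parents are Heading, Lidar, MapMatch, WheelEnc.
MB(Altitude) = {Camera, Heading, IMU, Lidar, MapMatch, Velocity, WheelEnc}, which has 7 nodes.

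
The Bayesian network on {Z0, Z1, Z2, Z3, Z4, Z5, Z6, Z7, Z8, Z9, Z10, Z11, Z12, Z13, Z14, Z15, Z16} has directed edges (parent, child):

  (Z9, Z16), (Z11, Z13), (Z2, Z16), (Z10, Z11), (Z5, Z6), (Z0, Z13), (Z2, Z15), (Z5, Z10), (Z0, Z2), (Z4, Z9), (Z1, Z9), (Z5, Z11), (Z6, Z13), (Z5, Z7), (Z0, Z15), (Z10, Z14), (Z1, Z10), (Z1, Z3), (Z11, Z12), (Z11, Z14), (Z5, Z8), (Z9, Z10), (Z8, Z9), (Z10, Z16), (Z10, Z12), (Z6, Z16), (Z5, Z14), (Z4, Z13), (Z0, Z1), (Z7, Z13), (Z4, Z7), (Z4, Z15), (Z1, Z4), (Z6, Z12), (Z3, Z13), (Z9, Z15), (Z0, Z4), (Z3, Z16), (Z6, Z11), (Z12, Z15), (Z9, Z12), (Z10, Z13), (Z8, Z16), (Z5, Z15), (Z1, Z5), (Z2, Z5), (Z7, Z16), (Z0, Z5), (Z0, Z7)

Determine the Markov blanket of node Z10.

A node's Markov blanket = Pa ∪ Ch ∪ (parents of Ch other than the node itself).
Z10 has children Z11, Z12, Z13, Z14, Z16.
Z10 has parents Z1, Z5, Z9.
Co-parents of Z10 (other parents of its children):
  Z11: Z5, Z6
  Z12: Z6, Z9, Z11
  Z13: Z0, Z3, Z4, Z6, Z7, Z11
  Z14: Z5, Z11
  Z16: Z2, Z3, Z6, Z7, Z8, Z9
So the Markov blanket of Z10 is {Z0, Z1, Z2, Z3, Z4, Z5, Z6, Z7, Z8, Z9, Z11, Z12, Z13, Z14, Z16}.

{Z0, Z1, Z2, Z3, Z4, Z5, Z6, Z7, Z8, Z9, Z11, Z12, Z13, Z14, Z16}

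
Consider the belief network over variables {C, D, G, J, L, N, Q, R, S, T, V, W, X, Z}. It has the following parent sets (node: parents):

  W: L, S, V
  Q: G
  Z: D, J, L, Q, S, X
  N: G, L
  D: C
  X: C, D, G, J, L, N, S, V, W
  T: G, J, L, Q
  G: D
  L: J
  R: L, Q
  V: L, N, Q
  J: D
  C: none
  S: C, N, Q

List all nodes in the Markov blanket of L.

Parents of L: J.
Ch(L) = {N, R, T, V, W, X, Z}.
For each child, the remaining parents (spouses of L):
  N's other parent is G.
  parents(R) \ {L} = {Q}.
  parents(T) \ {L} = {G, J, Q}.
  V's other parents are N, Q.
  parents(W) \ {L} = {S, V}.
  parents(X) \ {L} = {C, D, G, J, N, S, V, W}.
  Z's other parents are D, J, Q, S, X.
Union: {J} ∪ {N, R, T, V, W, X, Z} ∪ {C, D, G, J, N, Q, S, V, W, X} = {C, D, G, J, N, Q, R, S, T, V, W, X, Z}.

{C, D, G, J, N, Q, R, S, T, V, W, X, Z}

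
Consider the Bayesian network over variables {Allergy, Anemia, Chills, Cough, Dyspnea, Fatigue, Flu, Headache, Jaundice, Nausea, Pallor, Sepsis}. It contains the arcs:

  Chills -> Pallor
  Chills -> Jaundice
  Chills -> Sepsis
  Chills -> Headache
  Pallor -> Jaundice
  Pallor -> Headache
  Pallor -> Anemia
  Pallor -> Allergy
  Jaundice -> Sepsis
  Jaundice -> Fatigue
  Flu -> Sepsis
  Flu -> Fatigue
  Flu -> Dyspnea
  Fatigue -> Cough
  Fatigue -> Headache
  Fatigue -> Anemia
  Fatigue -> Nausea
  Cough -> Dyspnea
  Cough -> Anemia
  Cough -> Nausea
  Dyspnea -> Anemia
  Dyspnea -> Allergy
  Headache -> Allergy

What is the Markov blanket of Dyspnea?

Recall MB(v) = parents ∪ children ∪ spouses, where spouses are the other parents of v's children.
Dyspnea's parents: Cough, Flu.
Dyspnea has children Allergy, Anemia.
Other parents of Dyspnea's children:
  Anemia's other parents are Cough, Fatigue, Pallor.
  parents(Allergy) \ {Dyspnea} = {Headache, Pallor}.
MB(Dyspnea) = {Allergy, Anemia, Cough, Fatigue, Flu, Headache, Pallor}.

{Allergy, Anemia, Cough, Fatigue, Flu, Headache, Pallor}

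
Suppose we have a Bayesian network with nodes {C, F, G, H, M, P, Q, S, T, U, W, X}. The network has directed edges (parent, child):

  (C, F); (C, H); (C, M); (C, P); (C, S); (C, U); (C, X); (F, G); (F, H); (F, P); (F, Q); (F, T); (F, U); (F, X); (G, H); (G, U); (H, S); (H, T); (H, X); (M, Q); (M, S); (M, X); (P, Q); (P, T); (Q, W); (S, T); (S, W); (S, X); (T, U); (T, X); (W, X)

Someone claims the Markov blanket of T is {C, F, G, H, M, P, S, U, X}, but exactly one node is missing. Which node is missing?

By definition, MB(T) is built from T's parents, T's children, and the co-parents of T.
T has parents F, H, P, S.
T has children U, X.
Other parents of T's children:
  parents(U) \ {T} = {C, F, G}.
  X also has parents C, F, H, M, S, W.
MB(T) = {C, F, G, H, M, P, S, U, W, X}.
Comparing with the claimed set, W is missing.

W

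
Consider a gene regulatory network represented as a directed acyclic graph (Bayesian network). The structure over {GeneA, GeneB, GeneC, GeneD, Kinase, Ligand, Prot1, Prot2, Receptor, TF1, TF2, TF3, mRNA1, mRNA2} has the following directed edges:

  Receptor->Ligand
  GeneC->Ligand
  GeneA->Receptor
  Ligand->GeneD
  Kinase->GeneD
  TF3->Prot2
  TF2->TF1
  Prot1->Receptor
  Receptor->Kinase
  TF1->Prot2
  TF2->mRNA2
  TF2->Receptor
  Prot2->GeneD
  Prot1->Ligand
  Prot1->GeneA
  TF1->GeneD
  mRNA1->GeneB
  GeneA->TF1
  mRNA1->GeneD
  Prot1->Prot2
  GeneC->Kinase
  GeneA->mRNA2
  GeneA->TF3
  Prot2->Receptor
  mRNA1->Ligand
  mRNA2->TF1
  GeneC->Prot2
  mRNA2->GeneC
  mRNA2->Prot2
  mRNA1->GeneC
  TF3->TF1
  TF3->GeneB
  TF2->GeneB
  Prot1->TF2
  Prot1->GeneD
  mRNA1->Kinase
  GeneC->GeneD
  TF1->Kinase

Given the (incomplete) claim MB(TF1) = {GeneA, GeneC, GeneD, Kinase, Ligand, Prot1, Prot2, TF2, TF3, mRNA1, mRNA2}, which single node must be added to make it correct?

TF1's parents: GeneA, TF2, TF3, mRNA2.
Ch(TF1) = {GeneD, Kinase, Prot2}.
Other parents of TF1's children:
  Prot2: GeneC, Prot1, TF3, mRNA2
  Kinase: GeneC, Receptor, mRNA1
  GeneD: GeneC, Kinase, Ligand, Prot1, Prot2, mRNA1
MB(TF1) = {GeneA, GeneC, GeneD, Kinase, Ligand, Prot1, Prot2, Receptor, TF2, TF3, mRNA1, mRNA2}.
Comparing with the claimed set, Receptor is missing.

Receptor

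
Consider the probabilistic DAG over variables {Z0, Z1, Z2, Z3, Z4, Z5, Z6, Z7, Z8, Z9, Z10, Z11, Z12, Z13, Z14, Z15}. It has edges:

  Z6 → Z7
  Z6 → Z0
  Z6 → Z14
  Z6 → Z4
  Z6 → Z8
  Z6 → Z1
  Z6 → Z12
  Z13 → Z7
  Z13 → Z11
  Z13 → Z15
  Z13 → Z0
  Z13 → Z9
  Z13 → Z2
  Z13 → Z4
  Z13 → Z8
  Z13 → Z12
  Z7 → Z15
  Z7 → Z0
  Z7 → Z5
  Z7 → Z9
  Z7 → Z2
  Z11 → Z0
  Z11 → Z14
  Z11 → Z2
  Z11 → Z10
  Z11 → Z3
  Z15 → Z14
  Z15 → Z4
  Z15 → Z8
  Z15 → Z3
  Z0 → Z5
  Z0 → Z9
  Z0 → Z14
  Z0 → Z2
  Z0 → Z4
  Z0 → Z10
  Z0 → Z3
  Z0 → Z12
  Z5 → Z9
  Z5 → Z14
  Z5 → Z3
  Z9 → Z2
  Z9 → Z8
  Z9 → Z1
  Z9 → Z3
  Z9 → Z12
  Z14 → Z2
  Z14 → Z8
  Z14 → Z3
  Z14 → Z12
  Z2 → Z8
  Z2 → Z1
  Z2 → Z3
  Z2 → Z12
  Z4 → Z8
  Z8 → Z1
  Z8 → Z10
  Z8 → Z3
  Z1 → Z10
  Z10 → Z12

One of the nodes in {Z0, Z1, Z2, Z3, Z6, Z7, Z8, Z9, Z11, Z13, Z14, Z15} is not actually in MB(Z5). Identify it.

By definition, MB(Z5) is built from Z5's parents, Z5's children, and the co-parents of Z5.
Pa(Z5) = {Z0, Z7}.
Children of Z5: Z3, Z9, Z14.
Co-parents of Z5 (other parents of its children):
  Z9 also has parents Z0, Z7, Z13.
  Z14's other parents are Z0, Z6, Z11, Z15.
  Z3 also has parents Z0, Z2, Z8, Z9, Z11, Z14, Z15.
MB(Z5) = {Z0, Z2, Z3, Z6, Z7, Z8, Z9, Z11, Z13, Z14, Z15}.
Z1 is neither a parent, child, nor co-parent of Z5, so it does not belong.

Z1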